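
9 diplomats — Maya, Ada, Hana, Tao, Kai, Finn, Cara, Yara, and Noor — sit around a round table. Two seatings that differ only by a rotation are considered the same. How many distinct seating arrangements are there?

40320

Fix one person's seat to break rotational symmetry; the remaining 8 people can be arranged in (8)! = 40320 ways.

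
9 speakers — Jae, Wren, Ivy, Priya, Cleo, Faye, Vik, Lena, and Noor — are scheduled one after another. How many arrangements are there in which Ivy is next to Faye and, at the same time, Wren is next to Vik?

20160

Treat {Ivy,Faye} as one block (2 orders) and {Wren,Vik} as another (2 orders).
That leaves 7 units to arrange: 2 × 2 × 7! = 4 × 5040 = 20160.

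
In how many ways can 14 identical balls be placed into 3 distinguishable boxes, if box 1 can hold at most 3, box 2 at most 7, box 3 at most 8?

Without the upper bounds there are C(16,2) = 120 ways to split 14 among 3 boxes.
Subtract solutions that violate a single cap (substitute x_i' = x_i − (cap_i+1)): x_1 ≥ 4 gives C(12,2) = 66; x_2 ≥ 8 gives C(8,2) = 28; x_3 ≥ 9 gives C(7,2) = 21. Together 115.
Add back pairs where two caps are both exceeded: 6 + 3 + 0 = 9.
By inclusion–exclusion the count is 120 − 115 + 9 = 14.

14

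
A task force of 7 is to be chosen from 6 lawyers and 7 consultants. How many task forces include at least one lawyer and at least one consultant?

With no constraint there are C(13,7) = 1716 possible selections.
Selections missing a whole group: no lawyers → C(7,7) = 1; no consultants → C(6,7) = 0.
Both groups omitted at once is impossible, so 1716 − 1 = 1715.

1715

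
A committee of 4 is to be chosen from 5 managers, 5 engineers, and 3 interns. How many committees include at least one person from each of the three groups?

375

With no constraint there are C(13,4) = 715 possible selections.
Subtract selections that omit an entire group: no managers → C(8,4) = 70; no engineers → C(8,4) = 70; no interns → C(10,4) = 210.
Add back selections omitting two groups (i.e. drawn from a single group): C(5,4) + C(5,4) + C(3,4) = 10.
By inclusion–exclusion: 715 − 350 + 10 = 375.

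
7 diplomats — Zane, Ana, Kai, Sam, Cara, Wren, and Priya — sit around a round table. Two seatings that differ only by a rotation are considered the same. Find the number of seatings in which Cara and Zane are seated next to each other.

240

Glue Cara and Zane into a block (2 internal orders). Seating 6 units around a circle gives (5)! arrangements.
So 2 × (5)! = 2 × 120 = 240.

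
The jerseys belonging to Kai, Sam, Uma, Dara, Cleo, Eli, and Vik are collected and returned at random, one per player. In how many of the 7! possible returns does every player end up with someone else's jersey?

Count assignments avoiding every fixed point. For any j of the 7 players fixed to their old jersey, the other 7−j can be arranged in (7−j)! ways.
By inclusion–exclusion this is Σ_{j=0}^{7} (−1)^j C(7,j)·(7−j)!.
Computing: 5040 − 5040 + 2520 − 840 + 210 − 42 + 7 − 1 = 1854.

1854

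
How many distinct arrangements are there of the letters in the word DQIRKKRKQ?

15120

DQIRKKRKQ has 9 letters with K appearing 3 times, Q appearing twice, and R appearing twice.
The number of distinct arrangements is 9!/(3!·2!·2!) = 362880/24 = 15120.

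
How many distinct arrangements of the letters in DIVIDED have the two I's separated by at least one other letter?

There are 7!/(3!·2!) = 420 arrangements of DIVIDED in total.
Arrangements with the I's together: treat II as one letter, giving (6)!/(3!) = 120.
Hence 420 − 120 = 300.

300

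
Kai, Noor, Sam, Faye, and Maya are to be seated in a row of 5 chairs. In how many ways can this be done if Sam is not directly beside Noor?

72

Of the 5! = 120 arrangements, those with Sam and Noor adjacent number 2 × 4! = 48 (treat the pair as a block with 2 internal orders).
So 120 − 48 = 72 arrangements keep them apart.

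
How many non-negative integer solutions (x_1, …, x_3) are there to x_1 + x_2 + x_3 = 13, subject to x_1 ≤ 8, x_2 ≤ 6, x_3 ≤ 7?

41

Without the upper bounds there are C(15,2) = 105 ways to split 13 among 3 variables.
Subtract solutions that violate a single cap (substitute x_i' = x_i − (cap_i+1)): x_1 ≥ 9 gives C(6,2) = 15; x_2 ≥ 7 gives C(8,2) = 28; x_3 ≥ 8 gives C(7,2) = 21. Together 64.
No two caps can be exceeded simultaneously, so the pair terms are all 0.
By inclusion–exclusion the count is 105 − 64 + 0 = 41.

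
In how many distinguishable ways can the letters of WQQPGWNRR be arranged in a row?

45360

Letter multiplicities in WQQPGWNRR: G×1, N×1, P×1, Q×2, R×2, W×2.
The number of distinct arrangements is 9!/(2!·2!·2!) = 362880/8 = 45360.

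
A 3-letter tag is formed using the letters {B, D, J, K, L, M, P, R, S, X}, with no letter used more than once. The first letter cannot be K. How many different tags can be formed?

648

The first letter has 10−1 = 9 choices (anything except K).
The remaining 2 letters are filled from the other 9 symbols without repetition: 9 × 8 = 72.
Total: 9 × 72 = 648.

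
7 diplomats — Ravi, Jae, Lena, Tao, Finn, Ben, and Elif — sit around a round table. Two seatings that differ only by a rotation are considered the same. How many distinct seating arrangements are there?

720

Fix one person's seat to break rotational symmetry; the remaining 6 people can be arranged in (6)! = 720 ways.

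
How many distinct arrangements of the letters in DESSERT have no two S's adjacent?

There are 7!/(2!·2!) = 1260 arrangements of DESSERT in total.
If the two S's are adjacent, glue them into one block, leaving 6 items to arrange: (6)!/(2!) = 360 ways.
Hence 1260 − 360 = 900.

900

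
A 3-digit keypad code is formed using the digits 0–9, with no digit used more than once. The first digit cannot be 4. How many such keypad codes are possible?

648

The first digit has 10−1 = 9 choices (anything except 4).
The remaining 2 digits are filled from the other 9 symbols without repetition: 9 × 8 = 72.
Total: 9 × 72 = 648.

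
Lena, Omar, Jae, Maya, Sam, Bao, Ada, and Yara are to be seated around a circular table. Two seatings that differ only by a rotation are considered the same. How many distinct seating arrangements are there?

Fix one person's seat to break rotational symmetry; the remaining 7 people can be arranged in (7)! = 5040 ways.

5040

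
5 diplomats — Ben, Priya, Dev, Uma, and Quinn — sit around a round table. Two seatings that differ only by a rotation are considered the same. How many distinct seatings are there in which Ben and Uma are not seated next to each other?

12

Without the restriction there are (4)! = 24 seatings.
Those with Ben next to Uma: fuse the pair into one unit and seat 4 units around a circle — 2·(3)! = 12.
Subtracting, 24 − 12 = 12.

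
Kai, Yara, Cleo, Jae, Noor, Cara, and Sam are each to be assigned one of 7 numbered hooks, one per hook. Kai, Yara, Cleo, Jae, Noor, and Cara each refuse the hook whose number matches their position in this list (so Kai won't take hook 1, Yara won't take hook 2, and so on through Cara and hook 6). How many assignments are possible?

2119

Let Aᵢ (for 1 ≤ i ≤ 6) be the placements that put person i in their forbidden hook. Any j of these fix j positions, leaving (7−j)! ways to fill the rest, and there are C(6,j) ways to pick which j.
By inclusion–exclusion, the number of valid placements is Σ_{j=0}^{6} (−1)^j C(6,j)·(7−j)!.
Computing: 5040 − 4320 + 1800 − 480 + 90 − 12 + 1 = 2119.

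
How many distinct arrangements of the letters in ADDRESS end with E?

180

Fix E in the last position and arrange the remaining 6 letters.
Those 6 letters have D appearing twice and S appearing twice, giving (6)!/(2!·2!) = 180.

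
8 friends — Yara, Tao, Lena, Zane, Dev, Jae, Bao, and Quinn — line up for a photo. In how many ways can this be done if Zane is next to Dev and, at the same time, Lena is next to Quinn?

Treat {Zane,Dev} as one block (2 orders) and {Lena,Quinn} as another (2 orders).
That leaves 6 units to arrange: 2 × 2 × 6! = 4 × 720 = 2880.

2880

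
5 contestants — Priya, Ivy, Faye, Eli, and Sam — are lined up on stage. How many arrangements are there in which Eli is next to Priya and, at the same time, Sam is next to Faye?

Treat {Eli,Priya} as one block (2 orders) and {Sam,Faye} as another (2 orders).
That leaves 3 units to arrange: 2 × 2 × 3! = 4 × 6 = 24.

24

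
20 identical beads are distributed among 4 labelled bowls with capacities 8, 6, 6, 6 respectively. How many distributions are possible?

Without the upper bounds there are C(23,3) = 1771 ways to split 20 among 4 bowls.
Subtract solutions that violate a single cap (substitute x_i' = x_i − (cap_i+1)): x_1 ≥ 9 gives C(14,3) = 364; x_2 ≥ 7 gives C(16,3) = 560; x_3 ≥ 7 gives C(16,3) = 560; x_4 ≥ 7 gives C(16,3) = 560. Together 2044.
Add back pairs where two caps are both exceeded: 35 + 35 + 35 + 84 + 84 + 84 = 357.
By inclusion–exclusion the count is 1771 − 2044 + 357 = 84.

84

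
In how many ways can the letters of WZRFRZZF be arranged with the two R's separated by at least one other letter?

1260

Total arrangements of WZRFRZZF: 8!/(3!·2!·2!) = 1680.
If the two R's are adjacent, glue them into one block, leaving 7 items to arrange: (7)!/(3!·2!) = 420 ways.
Hence 1680 − 420 = 1260.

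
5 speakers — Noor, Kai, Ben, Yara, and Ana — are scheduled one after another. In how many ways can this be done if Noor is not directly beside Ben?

Of the 5! = 120 arrangements, those with Noor and Ben adjacent number 2 × 4! = 48 (treat the pair as a block with 2 internal orders).
So 120 − 48 = 72 arrangements keep them apart.

72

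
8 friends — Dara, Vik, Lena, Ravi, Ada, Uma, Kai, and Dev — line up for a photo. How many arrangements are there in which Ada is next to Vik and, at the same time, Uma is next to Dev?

Treat {Ada,Vik} as one block (2 orders) and {Uma,Dev} as another (2 orders).
That leaves 6 units to arrange: 2 × 2 × 6! = 4 × 720 = 2880.

2880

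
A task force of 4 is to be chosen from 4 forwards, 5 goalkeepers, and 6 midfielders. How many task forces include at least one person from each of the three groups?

With no constraint there are C(15,4) = 1365 possible selections.
Subtract selections that omit an entire group: no forwards → C(11,4) = 330; no goalkeepers → C(10,4) = 210; no midfielders → C(9,4) = 126.
Add back selections omitting two groups (i.e. drawn from a single group): C(4,4) + C(5,4) + C(6,4) = 21.
By inclusion–exclusion: 1365 − 666 + 21 = 720.

720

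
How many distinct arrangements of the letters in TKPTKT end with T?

30

Fix T in the last position and arrange the remaining 5 letters.
Those 5 letters have K appearing twice and T appearing twice, giving (5)!/(2!·2!) = 30.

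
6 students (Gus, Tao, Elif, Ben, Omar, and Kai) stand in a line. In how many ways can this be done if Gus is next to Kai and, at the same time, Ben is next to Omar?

Treat {Gus,Kai} as one block (2 orders) and {Ben,Omar} as another (2 orders).
That leaves 4 units to arrange: 2 × 2 × 4! = 4 × 24 = 96.

96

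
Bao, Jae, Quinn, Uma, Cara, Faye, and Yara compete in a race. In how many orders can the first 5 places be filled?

2520

There are 7 choices for 1st place, 6 for 2nd, and so on down to 3 for position 5.
That gives 7 × 6 × 5 × 4 × 3 = 2520.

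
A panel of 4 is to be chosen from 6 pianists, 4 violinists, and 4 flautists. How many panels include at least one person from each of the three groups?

Unrestricted: C(14,4) = 1001 ways to pick any 4 of the 14.
Subtract selections that omit an entire group: no pianists → C(8,4) = 70; no violinists → C(10,4) = 210; no flautists → C(10,4) = 210.
Add back selections omitting two groups (i.e. drawn from a single group): C(6,4) + C(4,4) + C(4,4) = 17.
By inclusion–exclusion: 1001 − 490 + 17 = 528.

528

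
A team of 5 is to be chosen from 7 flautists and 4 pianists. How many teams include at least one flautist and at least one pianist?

441

With no constraint there are C(11,5) = 462 possible selections.
Selections missing a whole group: no flautists → C(4,5) = 0; no pianists → C(7,5) = 21.
Both groups omitted at once is impossible, so 462 − 21 = 441.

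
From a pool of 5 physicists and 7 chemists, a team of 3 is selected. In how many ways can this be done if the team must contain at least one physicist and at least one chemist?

With no constraint there are C(12,3) = 220 possible selections.
Selections missing a whole group: no physicists → C(7,3) = 35; no chemists → C(5,3) = 10.
Both groups omitted at once is impossible, so 220 − 45 = 175.

175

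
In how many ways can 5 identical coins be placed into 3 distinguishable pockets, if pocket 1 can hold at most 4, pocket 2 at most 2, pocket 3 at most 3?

By stars and bars, unrestricted non-negative solutions to x_1+…+x_3 = 5 number C(5+2,2) = 21.
Subtract solutions that violate a single cap (substitute x_i' = x_i − (cap_i+1)): x_1 ≥ 5 gives C(2,2) = 1; x_2 ≥ 3 gives C(4,2) = 6; x_3 ≥ 4 gives C(3,2) = 3. Together 10.
No two caps can be exceeded simultaneously, so the pair terms are all 0.
By inclusion–exclusion the count is 21 − 10 + 0 = 11.

11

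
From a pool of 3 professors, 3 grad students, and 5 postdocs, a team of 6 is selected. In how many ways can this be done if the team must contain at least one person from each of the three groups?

Total 6-person selections from all 11: C(11,6) = 462.
Selections missing a whole group: no professors → C(8,6) = 28; no grad students → C(8,6) = 28; no postdocs → C(6,6) = 1.
Add back selections omitting two groups (i.e. drawn from a single group): C(3,6) + C(3,6) + C(5,6) = 0.
By inclusion–exclusion: 462 − 57 + 0 = 405.

405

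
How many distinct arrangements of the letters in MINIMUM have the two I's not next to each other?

300

Total arrangements of MINIMUM: 7!/(3!·2!) = 420.
Arrangements with the I's together: treat II as one letter, giving (6)!/(3!) = 120.
Subtracting, 420 − 120 = 300 arrangements keep the I's apart.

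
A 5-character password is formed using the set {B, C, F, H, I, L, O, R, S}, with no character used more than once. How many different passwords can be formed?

This is a permutation of 5 out of 9: P(9,5) = 9!/4!.
That product is 9 × 8 × 7 × 6 × 5 = 15120.

15120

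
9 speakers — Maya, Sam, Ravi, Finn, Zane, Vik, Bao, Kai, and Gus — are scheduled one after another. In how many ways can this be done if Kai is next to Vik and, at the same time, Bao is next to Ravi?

Treat {Kai,Vik} as one block (2 orders) and {Bao,Ravi} as another (2 orders).
That leaves 7 units to arrange: 2 × 2 × 7! = 4 × 5040 = 20160.

20160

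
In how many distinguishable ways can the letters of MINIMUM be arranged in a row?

Letter multiplicities in MINIMUM: I×2, M×3, N×1, U×1.
The number of distinct arrangements is 7!/(3!·2!) = 5040/12 = 420.

420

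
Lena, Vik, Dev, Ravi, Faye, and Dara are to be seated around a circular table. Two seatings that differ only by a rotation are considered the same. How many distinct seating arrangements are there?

120

Seat Lena anywhere (absorbing the rotational symmetry), then permute the other 5: (5)! = 120.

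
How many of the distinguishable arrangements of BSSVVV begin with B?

Fix B in the first position and arrange the remaining 5 letters.
Those 5 letters have S appearing twice and V appearing 3 times, giving (5)!/(3!·2!) = 10.

10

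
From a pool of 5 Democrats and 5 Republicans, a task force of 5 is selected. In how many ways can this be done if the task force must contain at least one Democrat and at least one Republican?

250

Total 5-person selections from all 10: C(10,5) = 252.
Subtract selections that omit an entire group: no Democrats → C(5,5) = 1; no Republicans → C(5,5) = 1.
Both groups omitted at once is impossible, so 252 − 2 = 250.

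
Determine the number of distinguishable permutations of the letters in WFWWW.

5

Letter multiplicities in WFWWW: F×1, W×4.
The number of distinct arrangements is 5!/(4!) = 120/24 = 5.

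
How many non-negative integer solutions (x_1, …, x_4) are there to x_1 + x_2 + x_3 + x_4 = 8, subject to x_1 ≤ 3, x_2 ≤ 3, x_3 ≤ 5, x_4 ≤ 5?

Ignoring the caps, the number of non-negative solutions to x_1+…+x_4 = 8 is C(11,3) = 165.
Subtract solutions that violate a single cap (substitute x_i' = x_i − (cap_i+1)): x_1 ≥ 4 gives C(7,3) = 35; x_2 ≥ 4 gives C(7,3) = 35; x_3 ≥ 6 gives C(5,3) = 10; x_4 ≥ 6 gives C(5,3) = 10. Together 90.
Add back pairs where two caps are both exceeded: 1 + 0 + 0 + 0 + 0 + 0 = 1.
By inclusion–exclusion the count is 165 − 90 + 1 = 76.

76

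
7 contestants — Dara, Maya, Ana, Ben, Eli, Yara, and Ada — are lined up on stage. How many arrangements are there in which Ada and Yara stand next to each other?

Treat {Ada, Yara} as a single unit. There are 6 units to order, and the pair itself can be ordered 2 ways.
That gives 2 × 6! = 2 × 720 = 1440.

1440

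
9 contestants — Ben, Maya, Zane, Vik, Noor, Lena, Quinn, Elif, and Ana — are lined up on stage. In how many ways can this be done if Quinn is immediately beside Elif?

80640

Glue Quinn and Elif into one block (2 internal orders), leaving 8 units to arrange in a row.
That gives 2 × 8! = 2 × 40320 = 80640.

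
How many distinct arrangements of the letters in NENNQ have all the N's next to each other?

6

Treat the 3 copies of N as a single block. The multiset to arrange is then {NNN, E, Q}, 3 items in all.
All 3 items are distinct, so there are (3)! = 6 arrangements.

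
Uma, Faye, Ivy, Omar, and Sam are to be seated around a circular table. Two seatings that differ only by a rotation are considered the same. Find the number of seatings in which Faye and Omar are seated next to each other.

Glue Faye and Omar into a block (2 internal orders). Seating 4 units around a circle gives (3)! arrangements.
So 2 × (3)! = 2 × 6 = 12.

12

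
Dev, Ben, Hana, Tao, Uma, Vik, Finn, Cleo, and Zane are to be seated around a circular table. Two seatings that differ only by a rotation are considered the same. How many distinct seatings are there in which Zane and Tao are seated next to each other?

Treat {Zane, Tao} as one unit (2 internal orders) and seat the resulting 8 units around the table: (7)! circular arrangements.
So 2 × (7)! = 2 × 5040 = 10080.

10080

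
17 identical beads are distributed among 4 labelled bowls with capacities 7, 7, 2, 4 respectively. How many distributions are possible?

19

By stars and bars, unrestricted non-negative solutions to x_1+…+x_4 = 17 number C(17+3,3) = 1140.
Subtract solutions that violate a single cap (substitute x_i' = x_i − (cap_i+1)): x_1 ≥ 8 gives C(12,3) = 220; x_2 ≥ 8 gives C(12,3) = 220; x_3 ≥ 3 gives C(17,3) = 680; x_4 ≥ 5 gives C(15,3) = 455. Together 1575.
Add back pairs where two caps are both exceeded: 4 + 84 + 35 + 84 + 35 + 220 = 462.
Subtract triples: 0 + 0 + 4 + 4 = 8.
By inclusion–exclusion the count is 1140 − 1575 + 462 − 8 = 19.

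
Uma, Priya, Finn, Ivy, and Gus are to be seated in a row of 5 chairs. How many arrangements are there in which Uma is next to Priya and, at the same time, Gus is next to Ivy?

Treat {Uma,Priya} as one block (2 orders) and {Gus,Ivy} as another (2 orders).
That leaves 3 units to arrange: 2 × 2 × 3! = 4 × 6 = 24.

24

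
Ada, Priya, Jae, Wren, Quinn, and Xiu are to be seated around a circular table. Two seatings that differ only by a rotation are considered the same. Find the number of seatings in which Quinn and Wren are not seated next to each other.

72

All circular seatings of 6 people number (5)! = 120.
Those with Quinn next to Wren: fuse the pair into one unit and seat 5 units around a circle — 2·(4)! = 48.
Subtracting, 120 − 48 = 72.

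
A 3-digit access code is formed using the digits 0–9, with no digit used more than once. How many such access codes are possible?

This is a permutation of 3 out of 10: P(10,3) = 10!/7!.
10 × 9 × 8 = 720.

720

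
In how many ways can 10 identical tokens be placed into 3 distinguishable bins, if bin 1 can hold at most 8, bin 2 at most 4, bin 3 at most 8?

39

Without the upper bounds there are C(12,2) = 66 ways to split 10 among 3 bins.
Subtract solutions that violate a single cap (substitute x_i' = x_i − (cap_i+1)): x_1 ≥ 9 gives C(3,2) = 3; x_2 ≥ 5 gives C(7,2) = 21; x_3 ≥ 9 gives C(3,2) = 3. Together 27.
No two caps can be exceeded simultaneously, so the pair terms are all 0.
By inclusion–exclusion the count is 66 − 27 + 0 = 39.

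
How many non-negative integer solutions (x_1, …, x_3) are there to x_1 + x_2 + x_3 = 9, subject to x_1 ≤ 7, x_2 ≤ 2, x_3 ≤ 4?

12

Ignoring the caps, the number of non-negative solutions to x_1+…+x_3 = 9 is C(11,2) = 55.
Subtract solutions that violate a single cap (substitute x_i' = x_i − (cap_i+1)): x_1 ≥ 8 gives C(3,2) = 3; x_2 ≥ 3 gives C(8,2) = 28; x_3 ≥ 5 gives C(6,2) = 15. Together 46.
Add back pairs where two caps are both exceeded: 0 + 0 + 3 = 3.
By inclusion–exclusion the count is 55 − 46 + 3 = 12.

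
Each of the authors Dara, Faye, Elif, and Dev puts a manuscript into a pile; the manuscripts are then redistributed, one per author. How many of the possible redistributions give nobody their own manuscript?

9

Let Aᵢ be the assignments in which author i gets their own manuscript. We want the size of the complement of A₁∪…∪A_4.
By inclusion–exclusion this is Σ_{j=0}^{4} (−1)^j C(4,j)·(4−j)!.
Computing: 24 − 24 + 12 − 4 + 1 = 9.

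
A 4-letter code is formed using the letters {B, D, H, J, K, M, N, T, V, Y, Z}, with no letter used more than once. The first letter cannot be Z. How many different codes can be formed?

The first letter has 11−1 = 10 choices (anything except Z).
The remaining 3 letters are filled from the other 10 symbols without repetition: 10 × 9 × 8 = 720.
Total: 10 × 720 = 7200.

7200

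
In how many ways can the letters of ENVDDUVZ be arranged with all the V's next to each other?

2520

Treat the 2 copies of V as a single block. The multiset to arrange is then {VV, D, D, E, N, U, Z}, 7 items in all.
That gives (7)!/(2!) = 2520 arrangements.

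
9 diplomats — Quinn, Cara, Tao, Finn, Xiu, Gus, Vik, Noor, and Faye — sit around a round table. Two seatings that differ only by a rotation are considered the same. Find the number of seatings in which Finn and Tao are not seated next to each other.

All circular seatings of 9 people number (8)! = 40320.
Seatings with Finn beside Tao: treat them as a block with 2 internal orders, giving 2 × (7)! = 10080.
Subtracting, 40320 − 10080 = 30240.

30240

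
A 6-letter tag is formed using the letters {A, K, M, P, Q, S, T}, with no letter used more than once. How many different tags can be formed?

With no repetition, fill the 6 letters in order: 7 choices, then 6, down to 2.
7 × 6 × 5 × 4 × 3 × 2 = 5040.

5040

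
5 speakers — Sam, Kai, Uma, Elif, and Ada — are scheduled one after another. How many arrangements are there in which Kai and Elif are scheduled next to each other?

48

Place the 3 others and the Kai-Elif pair as 4 objects in a line; the pair has 2 internal arrangements.
That gives 2 × 4! = 2 × 24 = 48.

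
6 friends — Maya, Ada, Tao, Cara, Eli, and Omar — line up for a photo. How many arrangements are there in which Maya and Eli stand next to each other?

Place the 4 others and the Maya-Eli pair as 5 objects in a line; the pair has 2 internal arrangements.
That gives 2 × 5! = 2 × 120 = 240.

240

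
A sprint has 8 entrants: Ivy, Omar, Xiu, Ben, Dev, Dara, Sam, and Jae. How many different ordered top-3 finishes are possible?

This is an ordered selection of 3 from 8: P(8,3).
That gives 8 × 7 × 6 = 336.

336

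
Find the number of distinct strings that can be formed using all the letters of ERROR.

ERROR has 5 letters with R appearing 3 times.
The number of distinct arrangements is 5!/(3!) = 120/6 = 20.

20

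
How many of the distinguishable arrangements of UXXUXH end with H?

10

Fix H in the last position and arrange the remaining 5 letters.
Those 5 letters have U appearing twice and X appearing 3 times, giving (5)!/(3!·2!) = 10.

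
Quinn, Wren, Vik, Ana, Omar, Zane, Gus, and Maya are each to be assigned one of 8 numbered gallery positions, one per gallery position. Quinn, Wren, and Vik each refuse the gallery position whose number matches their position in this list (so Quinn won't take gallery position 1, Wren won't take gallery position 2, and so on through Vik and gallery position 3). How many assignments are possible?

Let Aᵢ (for i ∈ {1, 2, 3}) be the placements that put person i in their forbidden gallery position. Any j of these fix j positions, leaving (8−j)! ways to fill the rest, and there are C(3,j) ways to pick which j.
By inclusion–exclusion, the number of valid placements is Σ_{j=0}^{3} (−1)^j C(3,j)·(8−j)!.
Computing: 40320 − 15120 + 2160 − 120 = 27240.

27240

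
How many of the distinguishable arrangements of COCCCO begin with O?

Fix O in the first position and arrange the remaining 5 letters.
Those 5 letters have C appearing 4 times, giving (5)!/(4!) = 5.

5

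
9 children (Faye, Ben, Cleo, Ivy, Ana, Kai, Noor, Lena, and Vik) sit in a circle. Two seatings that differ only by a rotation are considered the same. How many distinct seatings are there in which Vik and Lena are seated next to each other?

10080

Treat {Vik, Lena} as one unit (2 internal orders) and seat the resulting 8 units around the table: (7)! circular arrangements.
So 2 × (7)! = 2 × 5040 = 10080.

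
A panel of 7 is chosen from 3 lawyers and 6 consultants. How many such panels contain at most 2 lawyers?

Split by how many lawyers are chosen (0 through 2).
Sum: C(3,0)·C(6,7) + C(3,1)·C(6,6) + C(3,2)·C(6,5) = 0 + 3 + 18 = 21.

21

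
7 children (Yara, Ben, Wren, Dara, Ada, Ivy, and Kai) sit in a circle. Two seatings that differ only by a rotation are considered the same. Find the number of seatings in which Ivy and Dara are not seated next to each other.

All circular seatings of 7 people number (6)! = 720.
Seatings with Ivy beside Dara: treat them as a block with 2 internal orders, giving 2 × (5)! = 240.
Subtracting, 720 − 240 = 480.

480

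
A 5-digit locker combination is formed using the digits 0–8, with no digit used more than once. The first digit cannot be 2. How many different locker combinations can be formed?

13440

The first digit has 9−1 = 8 choices (anything except 2).
The remaining 4 digits are filled from the other 8 symbols without repetition: 8 × 7 × 6 × 5 = 1680.
Total: 8 × 1680 = 13440.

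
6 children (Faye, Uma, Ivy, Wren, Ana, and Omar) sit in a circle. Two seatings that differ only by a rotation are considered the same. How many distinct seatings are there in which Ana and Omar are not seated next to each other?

72

All circular seatings of 6 people number (5)! = 120.
Those with Ana next to Omar: fuse the pair into one unit and seat 5 units around a circle — 2·(4)! = 48.
Subtracting, 120 − 48 = 72.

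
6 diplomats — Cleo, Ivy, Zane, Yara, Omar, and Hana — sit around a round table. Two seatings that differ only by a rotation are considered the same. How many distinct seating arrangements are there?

Fix one person's seat to break rotational symmetry; the remaining 5 people can be arranged in (5)! = 120 ways.

120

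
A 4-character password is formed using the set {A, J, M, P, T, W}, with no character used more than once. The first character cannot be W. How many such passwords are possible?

The first character has 6−1 = 5 choices (anything except W).
The remaining 3 characters are filled from the other 5 symbols without repetition: 5 × 4 × 3 = 60.
Total: 5 × 60 = 300.

300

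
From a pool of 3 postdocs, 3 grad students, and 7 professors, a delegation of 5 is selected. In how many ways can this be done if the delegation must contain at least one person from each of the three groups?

Unrestricted: C(13,5) = 1287 ways to pick any 5 of the 13.
Selections missing a whole group: no postdocs → C(10,5) = 252; no grad students → C(10,5) = 252; no professors → C(6,5) = 6.
Add back selections omitting two groups (i.e. drawn from a single group): C(3,5) + C(3,5) + C(7,5) = 21.
By inclusion–exclusion: 1287 − 510 + 21 = 798.

798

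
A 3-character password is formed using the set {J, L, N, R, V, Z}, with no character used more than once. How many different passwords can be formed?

With no repetition, fill the 3 characters in order: 6 choices, then 5, down to 4.
That product is 6 × 5 × 4 = 120.

120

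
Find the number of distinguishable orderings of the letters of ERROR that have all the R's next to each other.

Treat the 3 copies of R as a single block. The multiset to arrange is then {RRR, E, O}, 3 items in all.
All 3 items are distinct, so there are (3)! = 6 arrangements.

6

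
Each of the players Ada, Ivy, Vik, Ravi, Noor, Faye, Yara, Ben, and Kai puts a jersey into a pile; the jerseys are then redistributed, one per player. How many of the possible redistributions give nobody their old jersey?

133496

This is the derangement count D_9: permutations of 9 items with no fixed point.
By inclusion–exclusion this is Σ_{j=0}^{9} (−1)^j C(9,j)·(9−j)!.
Computing: 362880 − 362880 + 181440 − 60480 + 15120 − 3024 + 504 − 72 + 9 − 1 = 133496.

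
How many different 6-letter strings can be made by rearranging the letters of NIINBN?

Letter multiplicities in NIINBN: B×1, I×2, N×3.
So there are 6! / (3!·2!) = 60 distinguishable arrangements.

60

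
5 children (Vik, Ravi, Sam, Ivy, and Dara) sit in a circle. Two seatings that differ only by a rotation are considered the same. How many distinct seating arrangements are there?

24

Fix one person's seat to break rotational symmetry; the remaining 4 people can be arranged in (4)! = 24 ways.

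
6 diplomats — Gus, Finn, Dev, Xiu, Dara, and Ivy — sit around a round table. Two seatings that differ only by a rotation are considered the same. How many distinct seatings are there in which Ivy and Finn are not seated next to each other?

72

All circular seatings of 6 people number (5)! = 120.
Seatings with Ivy beside Finn: treat them as a block with 2 internal orders, giving 2 × (4)! = 48.
Subtracting, 120 − 48 = 72.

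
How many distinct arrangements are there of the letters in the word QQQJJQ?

15

The 6 letters of QQQJJQ have repeats: J appearing twice and Q appearing 4 times.
The number of distinct arrangements is 6!/(4!·2!) = 720/48 = 15.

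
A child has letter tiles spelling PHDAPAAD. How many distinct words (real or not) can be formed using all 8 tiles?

1680

Letter multiplicities in PHDAPAAD: A×3, D×2, H×1, P×2.
The number of distinct arrangements is 8!/(3!·2!·2!) = 40320/24 = 1680.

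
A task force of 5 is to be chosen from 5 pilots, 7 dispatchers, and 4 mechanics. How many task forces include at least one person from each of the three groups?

3010

Total 5-person selections from all 16: C(16,5) = 4368.
Selections missing a whole group: no pilots → C(11,5) = 462; no dispatchers → C(9,5) = 126; no mechanics → C(12,5) = 792.
Add back selections omitting two groups (i.e. drawn from a single group): C(5,5) + C(7,5) + C(4,5) = 22.
By inclusion–exclusion: 4368 − 1380 + 22 = 3010.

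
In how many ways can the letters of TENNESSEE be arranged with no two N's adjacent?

2940

There are 9!/(4!·2!·2!) = 3780 arrangements of TENNESSEE in total.
Arrangements with the N's together: treat NN as one letter, giving (8)!/(4!·2!) = 840.
Hence 3780 − 840 = 2940.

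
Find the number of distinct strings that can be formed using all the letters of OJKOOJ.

Letter multiplicities in OJKOOJ: J×2, K×1, O×3.
So there are 6! / (3!·2!) = 60 distinguishable arrangements.

60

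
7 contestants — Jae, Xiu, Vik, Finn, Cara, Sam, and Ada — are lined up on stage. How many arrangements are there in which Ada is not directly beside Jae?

3600

Of the 7! = 5040 arrangements, those with Ada and Jae adjacent number 2 × 6! = 1440 (treat the pair as a block with 2 internal orders).
Complementary counting: 5040 − 1440 = 3600.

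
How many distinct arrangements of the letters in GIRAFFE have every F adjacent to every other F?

Treat the 2 copies of F as a single block. The multiset to arrange is then {FF, A, E, G, I, R}, 6 items in all.
All 6 items are distinct, so there are (6)! = 720 arrangements.

720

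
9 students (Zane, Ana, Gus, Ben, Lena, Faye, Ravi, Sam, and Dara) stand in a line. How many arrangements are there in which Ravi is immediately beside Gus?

80640

Place the 7 others and the Ravi-Gus pair as 8 objects in a line; the pair has 2 internal arrangements.
That gives 2 × 8! = 2 × 40320 = 80640.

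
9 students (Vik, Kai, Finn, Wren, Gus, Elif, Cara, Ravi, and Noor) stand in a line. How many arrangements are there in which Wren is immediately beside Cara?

80640

Treat {Wren, Cara} as a single unit. There are 8 units to order, and the pair itself can be ordered 2 ways.
That gives 2 × 8! = 2 × 40320 = 80640.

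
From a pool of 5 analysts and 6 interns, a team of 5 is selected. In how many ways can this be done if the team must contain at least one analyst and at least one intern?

Total 5-person selections from all 11: C(11,5) = 462.
Selections missing a whole group: no analysts → C(6,5) = 6; no interns → C(5,5) = 1.
Both groups omitted at once is impossible, so 462 − 7 = 455.

455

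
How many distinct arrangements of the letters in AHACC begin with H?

6

Fix H in the first position and arrange the remaining 4 letters.
Those 4 letters have A appearing twice and C appearing twice, giving (4)!/(2!·2!) = 6.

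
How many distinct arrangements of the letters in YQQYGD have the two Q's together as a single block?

Treat the 2 copies of Q as a single block. The multiset to arrange is then {QQ, D, G, Y, Y}, 5 items in all.
That gives (5)!/(2!) = 60 arrangements.

60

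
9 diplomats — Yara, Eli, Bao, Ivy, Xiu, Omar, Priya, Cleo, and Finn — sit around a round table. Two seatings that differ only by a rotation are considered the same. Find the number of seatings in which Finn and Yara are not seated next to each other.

30240

All circular seatings of 9 people number (8)! = 40320.
Seatings with Finn beside Yara: treat them as a block with 2 internal orders, giving 2 × (7)! = 10080.
Subtracting, 40320 − 10080 = 30240.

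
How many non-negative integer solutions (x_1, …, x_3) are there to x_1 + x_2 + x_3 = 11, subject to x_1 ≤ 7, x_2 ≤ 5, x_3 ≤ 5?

26

By stars and bars, unrestricted non-negative solutions to x_1+…+x_3 = 11 number C(11+2,2) = 78.
Subtract solutions that violate a single cap (substitute x_i' = x_i − (cap_i+1)): x_1 ≥ 8 gives C(5,2) = 10; x_2 ≥ 6 gives C(7,2) = 21; x_3 ≥ 6 gives C(7,2) = 21. Together 52.
No two caps can be exceeded simultaneously, so the pair terms are all 0.
By inclusion–exclusion the count is 78 − 52 + 0 = 26.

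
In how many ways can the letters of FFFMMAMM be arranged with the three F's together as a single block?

30

Treat the 3 copies of F as a single block. The multiset to arrange is then {FFF, A, M, M, M, M}, 6 items in all.
That gives (6)!/(4!) = 30 arrangements.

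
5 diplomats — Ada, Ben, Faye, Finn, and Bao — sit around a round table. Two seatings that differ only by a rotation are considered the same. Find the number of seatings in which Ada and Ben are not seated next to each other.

All circular seatings of 5 people number (4)! = 24.
Seatings with Ada beside Ben: treat them as a block with 2 internal orders, giving 2 × (3)! = 12.
Subtracting, 24 − 12 = 12.

12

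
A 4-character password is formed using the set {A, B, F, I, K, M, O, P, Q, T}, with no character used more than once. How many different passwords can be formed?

With no repetition, fill the 4 characters in order: 10 choices, then 9, down to 7.
10 × 9 × 8 × 7 = 5040.

5040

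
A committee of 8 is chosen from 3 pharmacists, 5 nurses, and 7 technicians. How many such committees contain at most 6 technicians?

6427

Split by how many technicians are chosen (0 through 6).
Sum: C(7,0)·C(8,8) + C(7,1)·C(8,7) + C(7,2)·C(8,6) + C(7,3)·C(8,5) + C(7,4)·C(8,4) + C(7,5)·C(8,3) + C(7,6)·C(8,2) = 1 + 56 + 588 + 1960 + 2450 + 1176 + 196 = 6427.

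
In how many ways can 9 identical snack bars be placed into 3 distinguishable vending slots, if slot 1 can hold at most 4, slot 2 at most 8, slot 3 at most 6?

33

Ignoring the caps, the number of non-negative solutions to x_1+…+x_3 = 9 is C(11,2) = 55.
Subtract solutions that violate a single cap (substitute x_i' = x_i − (cap_i+1)): x_1 ≥ 5 gives C(6,2) = 15; x_2 ≥ 9 gives C(2,2) = 1; x_3 ≥ 7 gives C(4,2) = 6. Together 22.
No two caps can be exceeded simultaneously, so the pair terms are all 0.
By inclusion–exclusion the count is 55 − 22 + 0 = 33.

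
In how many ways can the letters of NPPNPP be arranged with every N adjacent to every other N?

Treat the 2 copies of N as a single block. The multiset to arrange is then {NN, P, P, P, P}, 5 items in all.
That gives (5)!/(4!) = 5 arrangements.

5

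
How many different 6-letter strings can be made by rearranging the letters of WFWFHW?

The 6 letters of WFWFHW have repeats: F appearing twice and W appearing 3 times.
So there are 6! / (3!·2!) = 60 distinguishable arrangements.

60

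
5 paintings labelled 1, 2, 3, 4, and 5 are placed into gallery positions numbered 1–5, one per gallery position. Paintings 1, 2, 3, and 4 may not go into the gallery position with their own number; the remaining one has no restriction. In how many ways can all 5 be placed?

Let Aᵢ (for 1 ≤ i ≤ 4) be the placements that put painting i in its forbidden gallery position. Any j of these fix j positions, leaving (5−j)! ways to fill the rest, and there are C(4,j) ways to pick which j.
By inclusion–exclusion, the number of valid placements is Σ_{j=0}^{4} (−1)^j C(4,j)·(5−j)!.
Computing: 120 − 96 + 36 − 8 + 1 = 53.

53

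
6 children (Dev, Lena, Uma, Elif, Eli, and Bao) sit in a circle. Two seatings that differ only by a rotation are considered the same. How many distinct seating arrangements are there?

120

Fix one person's seat to break rotational symmetry; the remaining 5 people can be arranged in (5)! = 120 ways.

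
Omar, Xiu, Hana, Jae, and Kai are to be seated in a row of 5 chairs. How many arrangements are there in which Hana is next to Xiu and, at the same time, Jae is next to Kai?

24

Treat {Hana,Xiu} as one block (2 orders) and {Jae,Kai} as another (2 orders).
That leaves 3 units to arrange: 2 × 2 × 3! = 4 × 6 = 24.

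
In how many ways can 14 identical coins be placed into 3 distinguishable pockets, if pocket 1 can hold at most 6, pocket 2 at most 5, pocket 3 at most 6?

Without the upper bounds there are C(16,2) = 120 ways to split 14 among 3 pockets.
Subtract solutions that violate a single cap (substitute x_i' = x_i − (cap_i+1)): x_1 ≥ 7 gives C(9,2) = 36; x_2 ≥ 6 gives C(10,2) = 45; x_3 ≥ 7 gives C(9,2) = 36. Together 117.
Add back pairs where two caps are both exceeded: 3 + 1 + 3 = 7.
By inclusion–exclusion the count is 120 − 117 + 7 = 10.

10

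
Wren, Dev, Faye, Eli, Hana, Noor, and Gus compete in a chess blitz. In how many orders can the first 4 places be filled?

This is an ordered selection of 4 from 7: P(7,4).
That gives 7 × 6 × 5 × 4 = 840.

840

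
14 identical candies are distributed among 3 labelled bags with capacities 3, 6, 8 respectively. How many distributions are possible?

Without the upper bounds there are C(16,2) = 120 ways to split 14 among 3 bags.
Subtract solutions that violate a single cap (substitute x_i' = x_i − (cap_i+1)): x_1 ≥ 4 gives C(12,2) = 66; x_2 ≥ 7 gives C(9,2) = 36; x_3 ≥ 9 gives C(7,2) = 21. Together 123.
Add back pairs where two caps are both exceeded: 10 + 3 + 0 = 13.
By inclusion–exclusion the count is 120 − 123 + 13 = 10.

10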